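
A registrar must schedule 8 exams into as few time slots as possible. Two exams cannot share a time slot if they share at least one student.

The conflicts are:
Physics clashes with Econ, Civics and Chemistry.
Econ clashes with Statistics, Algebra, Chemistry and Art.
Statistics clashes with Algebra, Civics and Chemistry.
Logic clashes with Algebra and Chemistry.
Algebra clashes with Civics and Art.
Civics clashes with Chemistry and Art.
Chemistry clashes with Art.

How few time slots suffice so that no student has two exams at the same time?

3

Physics, Civics, Chemistry are mutually in conflict, so at least 3 time slots are needed.
3 time slots suffice: time slot 1 → {Algebra, Chemistry}; time slot 2 → {Econ, Logic, Civics}; time slot 3 → {Physics, Statistics, Art}. Each listed conflict is separated.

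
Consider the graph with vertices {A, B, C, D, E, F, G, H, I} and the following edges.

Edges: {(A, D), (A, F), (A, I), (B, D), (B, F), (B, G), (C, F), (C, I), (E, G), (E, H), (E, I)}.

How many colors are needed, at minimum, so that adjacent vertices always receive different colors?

2

C and F are adjacent, so at least 2 colors are needed.
One proper 2-coloring: A=2, B=2, C=2, D=1, E=2, F=1, G=1, H=1, I=1. No two adjacent vertices share a color.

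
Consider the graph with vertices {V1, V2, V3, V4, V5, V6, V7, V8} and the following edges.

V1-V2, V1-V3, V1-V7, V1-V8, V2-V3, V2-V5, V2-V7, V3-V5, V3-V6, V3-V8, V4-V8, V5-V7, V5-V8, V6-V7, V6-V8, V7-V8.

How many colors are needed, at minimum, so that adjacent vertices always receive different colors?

V3, V6, V8 are pairwise adjacent, so at least 3 colors are needed.
3 colors suffice: color 1 → {V2, V8}; color 2 → {V3, V4, V7}; color 3 → {V1, V5, V6}. Each edge has distinct colors on its endpoints.

3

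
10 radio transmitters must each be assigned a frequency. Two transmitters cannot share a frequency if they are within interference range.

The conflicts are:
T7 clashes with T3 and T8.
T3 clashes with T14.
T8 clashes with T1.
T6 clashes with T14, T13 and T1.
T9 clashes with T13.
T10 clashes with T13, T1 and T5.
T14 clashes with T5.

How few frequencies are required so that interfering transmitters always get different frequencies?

3

The cycle T6-T1-T10-T5-T14-T6 has odd length 5, so it cannot be 2-colored; at least 3 frequencies are needed.
A valid assignment using 3 frequencies: T7=2, T3=1, T8=1, T6=1, T9=1, T10=1, T14=2, T13=2, T1=2, T5=3. No two conflicting transmitters share a frequency.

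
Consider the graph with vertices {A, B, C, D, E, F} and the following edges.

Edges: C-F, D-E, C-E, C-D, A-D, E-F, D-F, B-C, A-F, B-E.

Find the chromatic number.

4

C, D, E, F form a clique, so at least 4 colors are needed.
4 colors suffice: color red → {B, F}; color blue → {A, C}; color green → {D}; color yellow → {E}. Each edge has distinct colors on its endpoints.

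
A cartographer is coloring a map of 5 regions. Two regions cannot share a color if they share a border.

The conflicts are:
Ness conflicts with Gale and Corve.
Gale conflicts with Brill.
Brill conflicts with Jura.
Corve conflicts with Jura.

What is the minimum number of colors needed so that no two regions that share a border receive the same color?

The cycle Brill-Jura-Corve-Ness-Gale-Brill has odd length 5, so it cannot be 2-colored; at least 3 colors are needed.
One proper 3-coloring: Ness=2, Gale=3, Brill=1, Corve=1, Jura=2. Every pair that conflicts lands in different colors.

3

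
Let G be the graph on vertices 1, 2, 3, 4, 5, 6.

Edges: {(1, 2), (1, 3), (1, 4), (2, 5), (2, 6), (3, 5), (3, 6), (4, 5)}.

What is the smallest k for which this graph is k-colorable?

2

1 and 3 are adjacent, so at least 2 colors are needed.
One proper 2-coloring: 1=blue, 2=red, 3=red, 4=red, 5=blue, 6=blue. Every edge joins two different colors.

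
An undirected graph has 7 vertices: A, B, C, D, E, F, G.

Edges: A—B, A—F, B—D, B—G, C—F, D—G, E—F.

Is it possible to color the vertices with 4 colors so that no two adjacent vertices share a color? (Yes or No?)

The chromatic number is 3. B, D, G form a triangle, so at least 3 colors are needed.
3 colors suffice: color 1 → {B, F}; color 2 → {A, C, D, E}; color 3 → {G}.
Since 4 ≥ 3, a proper 4-coloring certainly exists.

Yes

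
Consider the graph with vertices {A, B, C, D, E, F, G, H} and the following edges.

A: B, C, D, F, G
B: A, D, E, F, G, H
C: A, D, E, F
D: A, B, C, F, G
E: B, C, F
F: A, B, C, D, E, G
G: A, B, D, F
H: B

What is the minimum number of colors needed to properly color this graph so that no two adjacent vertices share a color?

A, B, D, F, G are pairwise adjacent (a clique of size 5), so at least 5 colors are needed.
5 colors suffice: A=4, B=1, C=1, D=3, E=3, F=2, G=5, H=2. Each edge has distinct colors on its endpoints.

5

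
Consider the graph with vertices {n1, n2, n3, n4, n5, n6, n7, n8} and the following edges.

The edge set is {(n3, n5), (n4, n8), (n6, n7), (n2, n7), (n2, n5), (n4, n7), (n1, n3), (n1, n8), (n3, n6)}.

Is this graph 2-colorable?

No

The cycle n5-n3-n6-n7-n2-n5 has odd length 5, so it cannot be 2-colored; at least 3 colors are needed.
So 2 colors are not enough.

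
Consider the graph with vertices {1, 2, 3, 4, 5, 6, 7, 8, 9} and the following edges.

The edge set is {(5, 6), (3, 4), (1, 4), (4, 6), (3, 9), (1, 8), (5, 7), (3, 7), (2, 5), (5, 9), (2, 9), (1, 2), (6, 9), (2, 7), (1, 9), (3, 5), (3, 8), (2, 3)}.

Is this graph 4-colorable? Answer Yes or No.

The chromatic number is 4. 2, 3, 5, 9 are mutually adjacent (a clique of size 4), so at least 4 colors are needed.
One proper 4-coloring: 1=red, 2=green, 3=red, 4=blue, 5=yellow, 6=red, 7=blue, 8=blue, 9=blue.
That is already a proper 4-coloring.

Yes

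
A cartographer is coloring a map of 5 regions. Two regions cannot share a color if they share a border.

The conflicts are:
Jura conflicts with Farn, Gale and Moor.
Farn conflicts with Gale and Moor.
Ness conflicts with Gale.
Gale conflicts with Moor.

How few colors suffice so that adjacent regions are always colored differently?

4

Jura, Farn, Gale, Moor all conflict with each other, so at least 4 colors are needed.
4 colors suffice: color 1 → {Gale}; color 2 → {Ness, Moor}; color 3 → {Jura}; color 4 → {Farn}. No two conflicting regions share a color.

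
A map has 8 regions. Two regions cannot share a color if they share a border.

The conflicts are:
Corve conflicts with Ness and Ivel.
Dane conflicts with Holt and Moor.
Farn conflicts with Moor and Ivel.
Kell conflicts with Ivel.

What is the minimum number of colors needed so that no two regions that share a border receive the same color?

Dane and Moor conflict, so at least 2 colors are needed.
One proper 2-coloring: Corve=2, Dane=2, Ness=1, Farn=2, Holt=1, Moor=1, Kell=2, Ivel=1. Every pair that conflicts lands in different colors.

2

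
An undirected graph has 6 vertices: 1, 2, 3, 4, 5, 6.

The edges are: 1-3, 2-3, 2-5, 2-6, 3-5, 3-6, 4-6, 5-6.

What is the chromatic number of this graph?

2, 3, 5, 6 are pairwise adjacent (a clique of size 4), so at least 4 colors are needed.
A valid assignment using 4 colors: 1=b, 2=d, 3=a, 4=a, 5=c, 6=b. No two adjacent vertices share a color.

4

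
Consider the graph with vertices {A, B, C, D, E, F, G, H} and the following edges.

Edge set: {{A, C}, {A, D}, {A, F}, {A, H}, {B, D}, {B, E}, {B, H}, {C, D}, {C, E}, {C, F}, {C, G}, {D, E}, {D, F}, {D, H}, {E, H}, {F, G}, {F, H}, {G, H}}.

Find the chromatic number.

A, D, F, H form a clique, so at least 4 colors are needed.
4 colors suffice: A=yellow, B=yellow, C=blue, D=red, E=green, F=green, G=red, H=blue. Each edge has distinct colors on its endpoints.

4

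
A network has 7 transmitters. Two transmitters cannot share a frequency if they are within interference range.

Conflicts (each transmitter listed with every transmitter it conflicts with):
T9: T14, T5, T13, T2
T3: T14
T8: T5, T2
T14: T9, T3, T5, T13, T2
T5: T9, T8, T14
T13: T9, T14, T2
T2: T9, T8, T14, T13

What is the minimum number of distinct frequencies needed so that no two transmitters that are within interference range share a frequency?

4

T9, T14, T13, T2 all conflict with each other, so at least 4 frequencies are needed.
4 frequencies suffice: frequency 1 → {T8, T14}; frequency 2 → {T3, T5, T2}; frequency 3 → {T9}; frequency 4 → {T13}. No two conflicting transmitters share a frequency.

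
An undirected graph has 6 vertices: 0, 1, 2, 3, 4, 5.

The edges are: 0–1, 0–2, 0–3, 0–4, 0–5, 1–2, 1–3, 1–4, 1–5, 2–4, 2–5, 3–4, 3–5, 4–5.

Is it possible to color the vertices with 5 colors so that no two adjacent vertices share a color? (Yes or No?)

The chromatic number is 5. 0, 1, 3, 4, 5 form a clique, so at least 5 colors are needed.
5 colors suffice: 0=red, 1=blue, 2=purple, 3=purple, 4=green, 5=yellow.
That is already a proper 5-coloring.

Yes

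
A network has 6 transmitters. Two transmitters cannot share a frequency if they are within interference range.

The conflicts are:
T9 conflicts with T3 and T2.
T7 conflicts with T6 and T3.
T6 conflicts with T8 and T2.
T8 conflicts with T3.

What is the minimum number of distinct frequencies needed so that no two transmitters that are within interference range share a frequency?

The cycle T7-T3-T9-T2-T6-T7 has odd length 5, so it cannot be 2-colored; at least 3 frequencies are needed.
3 frequencies suffice: frequency 1 → {T6, T3}; frequency 2 → {T9, T7, T8}; frequency 3 → {T2}. No two conflicting transmitters share a frequency.

3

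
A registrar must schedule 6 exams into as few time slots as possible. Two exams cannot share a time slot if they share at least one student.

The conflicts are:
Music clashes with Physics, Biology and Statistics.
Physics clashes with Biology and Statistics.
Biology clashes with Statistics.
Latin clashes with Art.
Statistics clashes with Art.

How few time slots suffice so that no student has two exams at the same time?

4

Music, Physics, Biology, Statistics pairwise conflict, so at least 4 time slots are needed.
4 time slots suffice: time slot 1 → {Latin, Statistics}; time slot 2 → {Music, Art}; time slot 3 → {Biology}; time slot 4 → {Physics}. No two conflicting exams share a time slot.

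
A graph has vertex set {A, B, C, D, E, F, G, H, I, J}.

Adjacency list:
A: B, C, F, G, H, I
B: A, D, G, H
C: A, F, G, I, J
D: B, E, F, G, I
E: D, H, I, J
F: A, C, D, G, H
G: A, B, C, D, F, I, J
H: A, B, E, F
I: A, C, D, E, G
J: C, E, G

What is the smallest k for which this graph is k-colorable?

4

A, C, G, I are pairwise adjacent (a clique of size 4), so at least 4 colors are needed.
4 colors suffice: color 1 → {E, G}; color 2 → {A, D, J}; color 3 → {C, H}; color 4 → {B, F, I}. Each edge has distinct colors on its endpoints.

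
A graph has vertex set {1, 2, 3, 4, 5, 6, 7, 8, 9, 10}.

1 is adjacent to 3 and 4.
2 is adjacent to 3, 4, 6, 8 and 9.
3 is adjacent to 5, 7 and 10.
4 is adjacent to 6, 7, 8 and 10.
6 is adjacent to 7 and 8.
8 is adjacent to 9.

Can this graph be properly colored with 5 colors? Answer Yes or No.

The chromatic number is 4. 2, 4, 6, 8 form a clique, so at least 4 colors are needed.
4 colors suffice: color red → {3, 4, 9}; color blue → {1, 2, 5, 7, 10}; color green → {6}; color yellow → {8}.
Since 5 ≥ 4, a proper 5-coloring certainly exists.

Yes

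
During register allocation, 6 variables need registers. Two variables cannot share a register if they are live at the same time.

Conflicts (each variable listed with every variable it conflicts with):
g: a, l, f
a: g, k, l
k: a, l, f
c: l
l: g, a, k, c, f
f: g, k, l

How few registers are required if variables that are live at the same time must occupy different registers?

g, a, l all conflict with each other, so at least 3 registers are needed.
3 registers suffice: register 1 → {l}; register 2 → {g, k, c}; register 3 → {a, f}. Each listed conflict is separated.

3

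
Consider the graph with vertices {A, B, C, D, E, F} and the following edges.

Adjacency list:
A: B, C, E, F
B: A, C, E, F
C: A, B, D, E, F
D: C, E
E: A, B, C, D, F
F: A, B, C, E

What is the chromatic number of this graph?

5

A, B, C, E, F are mutually adjacent (a clique of size 5), so at least 5 colors are needed.
One proper 5-coloring: A=3, B=5, C=1, D=3, E=2, F=4. No two adjacent vertices share a color.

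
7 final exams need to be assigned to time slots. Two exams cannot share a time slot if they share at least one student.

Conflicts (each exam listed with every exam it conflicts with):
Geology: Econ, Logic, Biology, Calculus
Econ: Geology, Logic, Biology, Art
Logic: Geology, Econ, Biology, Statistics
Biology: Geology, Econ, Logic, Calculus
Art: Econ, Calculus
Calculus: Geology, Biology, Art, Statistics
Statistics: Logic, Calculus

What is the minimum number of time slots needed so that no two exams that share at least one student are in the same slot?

4

Geology, Econ, Logic, Biology all conflict with each other, so at least 4 time slots are needed.
4 time slots suffice: Geology=3, Econ=2, Logic=4, Biology=1, Art=1, Calculus=2, Statistics=1. Each listed conflict is separated.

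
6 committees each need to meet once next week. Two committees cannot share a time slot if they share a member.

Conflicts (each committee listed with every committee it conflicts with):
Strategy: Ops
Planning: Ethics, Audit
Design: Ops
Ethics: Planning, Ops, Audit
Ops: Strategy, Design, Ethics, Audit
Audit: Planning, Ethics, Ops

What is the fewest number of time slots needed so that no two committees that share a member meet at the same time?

Planning, Ethics, Audit pairwise conflict, so at least 3 time slots are needed.
Using 3 time slots: Strategy=2, Planning=1, Design=2, Ethics=3, Ops=1, Audit=2. No two conflicting committees share a time slot.

3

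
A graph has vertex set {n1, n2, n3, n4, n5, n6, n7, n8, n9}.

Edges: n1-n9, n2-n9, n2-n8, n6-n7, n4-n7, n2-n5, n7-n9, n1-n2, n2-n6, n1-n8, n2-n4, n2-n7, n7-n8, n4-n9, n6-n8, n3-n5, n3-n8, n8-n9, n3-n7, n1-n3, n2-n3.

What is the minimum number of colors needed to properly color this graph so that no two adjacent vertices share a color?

n2, n4, n7, n9 are mutually adjacent (a clique of size 4), so at least 4 colors are needed.
A valid assignment using 4 colors: n1=2, n2=1, n3=4, n4=3, n5=2, n6=4, n7=2, n8=3, n9=4. Every edge joins two different colors.

4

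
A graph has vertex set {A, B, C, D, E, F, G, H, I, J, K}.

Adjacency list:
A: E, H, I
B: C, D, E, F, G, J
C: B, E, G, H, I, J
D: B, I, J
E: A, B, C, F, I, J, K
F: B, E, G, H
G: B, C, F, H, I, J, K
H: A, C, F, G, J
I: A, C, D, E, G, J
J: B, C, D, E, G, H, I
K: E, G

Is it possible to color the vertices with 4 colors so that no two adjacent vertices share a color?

Yes

The chromatic number is 4. C, G, I, J are pairwise adjacent (a clique of size 4), so at least 4 colors are needed.
One proper 4-coloring: A=blue, B=green, C=yellow, D=red, E=red, F=blue, G=red, H=green, I=green, J=blue, K=blue.
That is already a proper 4-coloring.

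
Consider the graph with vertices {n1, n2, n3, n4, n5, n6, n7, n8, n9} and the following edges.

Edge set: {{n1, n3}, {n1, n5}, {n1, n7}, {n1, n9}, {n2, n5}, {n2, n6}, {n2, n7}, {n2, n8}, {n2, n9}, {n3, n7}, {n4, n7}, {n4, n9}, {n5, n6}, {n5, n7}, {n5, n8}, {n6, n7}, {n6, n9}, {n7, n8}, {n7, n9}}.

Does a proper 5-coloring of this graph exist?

The chromatic number is 4. n2, n5, n7, n8 are pairwise adjacent (a clique of size 4), so at least 4 colors are needed.
4 colors suffice: color red → {n7}; color blue → {n3, n5, n9}; color green → {n1, n2, n4}; color yellow → {n6, n8}.
Since 5 ≥ 4, a proper 5-coloring certainly exists.

Yes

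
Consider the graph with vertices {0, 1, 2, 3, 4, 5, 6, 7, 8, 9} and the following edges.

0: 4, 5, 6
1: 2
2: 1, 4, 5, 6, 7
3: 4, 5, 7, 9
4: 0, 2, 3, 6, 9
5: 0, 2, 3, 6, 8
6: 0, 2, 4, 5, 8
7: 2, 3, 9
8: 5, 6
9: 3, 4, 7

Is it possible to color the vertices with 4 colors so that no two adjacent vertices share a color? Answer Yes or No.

The chromatic number is 3. 0, 5, 6 are pairwise adjacent, so at least 3 colors are needed.
One proper 3-coloring: 0=green, 1=red, 2=green, 3=red, 4=blue, 5=blue, 6=red, 7=blue, 8=green, 9=green.
Since 4 ≥ 3, a proper 4-coloring certainly exists.

Yes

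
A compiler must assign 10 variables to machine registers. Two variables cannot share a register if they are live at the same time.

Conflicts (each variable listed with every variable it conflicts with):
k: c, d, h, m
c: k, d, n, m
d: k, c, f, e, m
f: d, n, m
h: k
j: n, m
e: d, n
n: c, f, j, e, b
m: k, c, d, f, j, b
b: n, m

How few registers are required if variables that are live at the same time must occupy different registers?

k, c, d, m are mutually in conflict, so at least 4 registers are needed.
4 registers suffice: k=4, c=3, d=2, f=3, h=1, j=2, e=3, n=1, m=1, b=2. Each listed conflict is separated.

4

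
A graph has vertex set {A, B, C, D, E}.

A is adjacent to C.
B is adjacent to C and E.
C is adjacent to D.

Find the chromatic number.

C and D are adjacent, so at least 2 colors are needed.
2 colors suffice: color 1 → {C, E}; color 2 → {A, B, D}. Every edge joins two different colors.

2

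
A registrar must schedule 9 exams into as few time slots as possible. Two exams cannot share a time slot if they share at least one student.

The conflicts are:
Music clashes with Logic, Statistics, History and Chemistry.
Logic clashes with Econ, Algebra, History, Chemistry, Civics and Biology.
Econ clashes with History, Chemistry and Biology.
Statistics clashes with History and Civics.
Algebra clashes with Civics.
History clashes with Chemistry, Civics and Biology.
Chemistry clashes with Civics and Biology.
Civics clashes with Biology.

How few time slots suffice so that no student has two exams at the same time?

Logic, Econ, History, Chemistry, Biology all conflict with each other, so at least 5 time slots are needed.
A valid assignment using 5 time slots: Music=4, Logic=2, Econ=4, Statistics=2, Algebra=1, History=1, Chemistry=3, Civics=4, Biology=5. Each listed conflict is separated.

5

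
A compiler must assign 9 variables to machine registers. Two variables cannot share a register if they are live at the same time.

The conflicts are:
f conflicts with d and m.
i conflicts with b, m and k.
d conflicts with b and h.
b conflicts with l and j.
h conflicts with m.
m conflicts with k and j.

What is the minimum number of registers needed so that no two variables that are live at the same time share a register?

i, m, k pairwise conflict, so at least 3 registers are needed.
A valid assignment using 3 registers: f=3, i=2, d=2, b=1, h=3, m=1, k=3, l=2, j=2. Every pair that conflicts lands in different registers.

3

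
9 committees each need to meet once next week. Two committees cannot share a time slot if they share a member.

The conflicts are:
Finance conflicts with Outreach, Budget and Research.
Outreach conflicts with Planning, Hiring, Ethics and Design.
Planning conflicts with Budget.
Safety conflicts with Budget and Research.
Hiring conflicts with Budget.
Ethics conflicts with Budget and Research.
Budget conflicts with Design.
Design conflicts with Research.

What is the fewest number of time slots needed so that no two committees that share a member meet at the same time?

2

Finance and Outreach conflict, so at least 2 time slots are needed.
2 time slots suffice: time slot 1 → {Outreach, Budget, Research}; time slot 2 → {Finance, Planning, Safety, Hiring, Ethics, Design}. No two conflicting committees share a time slot.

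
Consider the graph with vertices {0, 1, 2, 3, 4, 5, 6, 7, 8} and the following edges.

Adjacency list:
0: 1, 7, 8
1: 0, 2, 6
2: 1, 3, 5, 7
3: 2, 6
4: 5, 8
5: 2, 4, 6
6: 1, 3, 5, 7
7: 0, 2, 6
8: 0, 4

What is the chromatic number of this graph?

4 and 5 are adjacent, so at least 2 colors are needed.
2 colors suffice: color a → {0, 2, 4, 6}; color b → {1, 3, 5, 7, 8}. Every edge joins two different colors.

2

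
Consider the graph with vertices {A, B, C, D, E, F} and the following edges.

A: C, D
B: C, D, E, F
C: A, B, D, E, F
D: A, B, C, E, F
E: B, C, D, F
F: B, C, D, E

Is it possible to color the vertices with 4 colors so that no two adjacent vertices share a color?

No

B, C, D, E, F form a clique, so at least 5 colors are needed.
So 4 colors are not enough.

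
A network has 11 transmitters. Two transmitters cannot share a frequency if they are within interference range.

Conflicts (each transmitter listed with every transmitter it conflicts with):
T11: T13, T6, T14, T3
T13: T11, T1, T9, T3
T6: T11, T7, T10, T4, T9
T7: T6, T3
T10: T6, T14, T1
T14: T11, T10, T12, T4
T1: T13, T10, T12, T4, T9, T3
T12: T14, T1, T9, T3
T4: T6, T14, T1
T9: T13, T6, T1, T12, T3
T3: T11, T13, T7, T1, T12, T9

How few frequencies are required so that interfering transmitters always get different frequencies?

4

T1, T12, T9, T3 all conflict with each other, so at least 4 frequencies are needed.
4 frequencies suffice: T11=3, T13=4, T6=1, T7=3, T10=2, T14=1, T1=1, T12=4, T4=2, T9=3, T3=2. Every pair that conflicts lands in different frequencies.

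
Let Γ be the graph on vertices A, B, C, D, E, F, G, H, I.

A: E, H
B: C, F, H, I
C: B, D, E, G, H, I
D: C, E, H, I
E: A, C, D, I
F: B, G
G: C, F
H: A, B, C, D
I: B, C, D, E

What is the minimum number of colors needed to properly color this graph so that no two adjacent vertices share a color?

C, D, E, I are pairwise adjacent (a clique of size 4), so at least 4 colors are needed.
4 colors suffice: A=1, B=2, C=1, D=3, E=2, F=1, G=2, H=4, I=4. Every edge joins two different colors.

4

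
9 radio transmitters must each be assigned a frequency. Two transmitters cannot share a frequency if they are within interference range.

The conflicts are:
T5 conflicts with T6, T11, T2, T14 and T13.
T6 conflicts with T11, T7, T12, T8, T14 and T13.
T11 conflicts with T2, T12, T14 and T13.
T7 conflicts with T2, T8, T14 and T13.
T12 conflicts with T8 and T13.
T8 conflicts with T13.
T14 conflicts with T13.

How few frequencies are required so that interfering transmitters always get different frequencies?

T5, T6, T11, T14, T13 all conflict with each other, so at least 5 frequencies are needed.
5 frequencies suffice: frequency 1 → {T6, T2}; frequency 2 → {T13}; frequency 3 → {T11, T7}; frequency 4 → {T8, T14}; frequency 5 → {T5, T12}. Every pair that conflicts lands in different frequencies.

5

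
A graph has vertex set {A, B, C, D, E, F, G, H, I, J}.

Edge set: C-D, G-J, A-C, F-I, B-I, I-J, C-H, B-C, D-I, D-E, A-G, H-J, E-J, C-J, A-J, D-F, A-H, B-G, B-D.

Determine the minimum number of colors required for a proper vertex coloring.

4

A, C, H, J are mutually adjacent (a clique of size 4), so at least 4 colors are needed.
4 colors suffice: color red → {D, J}; color blue → {C, E, G, I}; color green → {A, B, F}; color yellow → {H}. Each edge has distinct colors on its endpoints.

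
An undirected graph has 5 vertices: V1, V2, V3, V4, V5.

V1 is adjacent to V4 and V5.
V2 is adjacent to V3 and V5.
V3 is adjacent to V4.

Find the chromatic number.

The cycle V1-V5-V2-V3-V4-V1 has odd length 5, so it cannot be 2-colored; at least 3 colors are needed.
3 colors suffice: color 1 → {V1, V2}; color 2 → {V3, V5}; color 3 → {V4}. No two adjacent vertices share a color.

3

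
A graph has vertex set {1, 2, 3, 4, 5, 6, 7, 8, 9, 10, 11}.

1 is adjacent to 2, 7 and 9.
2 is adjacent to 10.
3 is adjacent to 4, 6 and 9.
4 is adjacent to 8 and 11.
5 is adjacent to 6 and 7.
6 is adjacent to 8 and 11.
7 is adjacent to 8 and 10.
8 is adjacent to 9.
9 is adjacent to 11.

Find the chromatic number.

2

7 and 8 are adjacent, so at least 2 colors are needed.
One proper 2-coloring: 1=red, 2=blue, 3=red, 4=blue, 5=red, 6=blue, 7=blue, 8=red, 9=blue, 10=red, 11=red. Each edge has distinct colors on its endpoints.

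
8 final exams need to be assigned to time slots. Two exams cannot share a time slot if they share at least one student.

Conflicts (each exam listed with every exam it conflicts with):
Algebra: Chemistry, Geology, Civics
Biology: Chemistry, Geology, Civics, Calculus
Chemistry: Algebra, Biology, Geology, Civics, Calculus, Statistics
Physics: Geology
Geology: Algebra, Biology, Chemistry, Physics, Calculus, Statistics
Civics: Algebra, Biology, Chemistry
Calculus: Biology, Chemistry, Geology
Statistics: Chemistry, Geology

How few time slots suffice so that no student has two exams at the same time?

Biology, Chemistry, Geology, Calculus pairwise conflict, so at least 4 time slots are needed.
4 time slots suffice: time slot 1 → {Geology, Civics}; time slot 2 → {Chemistry, Physics}; time slot 3 → {Algebra, Biology, Statistics}; time slot 4 → {Calculus}. No two conflicting exams share a time slot.

4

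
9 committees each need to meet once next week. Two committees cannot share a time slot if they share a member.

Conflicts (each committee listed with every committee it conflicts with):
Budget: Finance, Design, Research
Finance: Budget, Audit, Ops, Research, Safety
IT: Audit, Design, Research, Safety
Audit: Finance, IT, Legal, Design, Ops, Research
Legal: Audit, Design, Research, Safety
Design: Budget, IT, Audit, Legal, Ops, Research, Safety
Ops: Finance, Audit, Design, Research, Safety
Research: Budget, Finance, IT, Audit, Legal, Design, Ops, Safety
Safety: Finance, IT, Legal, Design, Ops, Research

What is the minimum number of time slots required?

Finance, Ops, Research, Safety pairwise conflict, so at least 4 time slots are needed.
4 time slots suffice: time slot 1 → {Research}; time slot 2 → {Finance, Design}; time slot 3 → {Budget, Audit, Safety}; time slot 4 → {IT, Legal, Ops}. Every pair that conflicts lands in different time slots.

4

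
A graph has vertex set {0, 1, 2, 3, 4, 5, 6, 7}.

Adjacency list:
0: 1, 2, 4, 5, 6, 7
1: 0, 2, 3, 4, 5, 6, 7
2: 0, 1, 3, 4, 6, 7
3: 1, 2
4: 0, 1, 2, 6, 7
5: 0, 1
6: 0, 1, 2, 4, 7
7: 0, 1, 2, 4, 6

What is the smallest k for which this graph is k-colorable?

6

0, 1, 2, 4, 6, 7 are pairwise adjacent (a clique of size 6), so at least 6 colors are needed.
6 colors suffice: color a → {1}; color b → {2, 5}; color c → {0, 3}; color d → {4}; color e → {6}; color f → {7}. Every edge joins two different colors.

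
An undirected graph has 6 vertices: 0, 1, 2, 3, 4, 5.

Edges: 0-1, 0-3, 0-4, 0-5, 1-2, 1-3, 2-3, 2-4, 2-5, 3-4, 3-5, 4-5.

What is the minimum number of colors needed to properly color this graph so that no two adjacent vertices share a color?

2, 3, 4, 5 are mutually adjacent (a clique of size 4), so at least 4 colors are needed.
4 colors suffice: 0=yellow, 1=blue, 2=yellow, 3=red, 4=green, 5=blue. Each edge has distinct colors on its endpoints.

4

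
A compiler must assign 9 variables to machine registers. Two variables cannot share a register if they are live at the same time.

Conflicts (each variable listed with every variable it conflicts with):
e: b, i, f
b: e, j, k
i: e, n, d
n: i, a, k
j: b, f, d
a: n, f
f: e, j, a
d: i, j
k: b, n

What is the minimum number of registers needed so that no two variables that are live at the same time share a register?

3

The cycle e-b-j-d-i-e has odd length 5, so it cannot be 2-colored; at least 3 registers are needed.
3 registers suffice: e=1, b=2, i=2, n=1, j=1, a=3, f=2, d=3, k=3. Every pair that conflicts lands in different registers.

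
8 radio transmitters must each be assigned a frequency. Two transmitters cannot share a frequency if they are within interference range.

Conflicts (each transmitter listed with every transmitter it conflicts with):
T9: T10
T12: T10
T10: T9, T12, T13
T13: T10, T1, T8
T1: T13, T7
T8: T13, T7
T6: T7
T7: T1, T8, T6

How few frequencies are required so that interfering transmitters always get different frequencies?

2

T13 and T1 conflict, so at least 2 frequencies are needed.
2 frequencies suffice: frequency 1 → {T10, T1, T8, T6}; frequency 2 → {T9, T12, T13, T7}. Each listed conflict is separated.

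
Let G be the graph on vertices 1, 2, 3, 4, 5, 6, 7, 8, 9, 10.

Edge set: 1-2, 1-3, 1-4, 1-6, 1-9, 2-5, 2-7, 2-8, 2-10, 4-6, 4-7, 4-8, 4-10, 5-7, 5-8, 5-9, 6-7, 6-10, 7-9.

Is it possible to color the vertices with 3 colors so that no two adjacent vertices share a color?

The chromatic number is 3. 1, 4, 6 are pairwise adjacent, so at least 3 colors are needed.
3 colors suffice: color a → {1, 7, 8, 10}; color b → {2, 3, 4, 9}; color c → {5, 6}.
That is already a proper 3-coloring.

Yes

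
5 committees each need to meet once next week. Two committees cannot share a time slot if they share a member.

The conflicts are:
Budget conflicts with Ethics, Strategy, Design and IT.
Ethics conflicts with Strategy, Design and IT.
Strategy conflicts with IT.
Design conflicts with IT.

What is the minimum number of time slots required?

Budget, Ethics, Strategy, IT pairwise conflict, so at least 4 time slots are needed.
4 time slots suffice: time slot 1 → {Ethics}; time slot 2 → {IT}; time slot 3 → {Budget}; time slot 4 → {Strategy, Design}. Every pair that conflicts lands in different time slots.

4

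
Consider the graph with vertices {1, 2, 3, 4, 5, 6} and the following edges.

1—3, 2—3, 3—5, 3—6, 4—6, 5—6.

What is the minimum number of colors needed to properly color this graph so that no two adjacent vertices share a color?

3, 5, 6 are pairwise adjacent, so at least 3 colors are needed.
3 colors suffice: 1=blue, 2=blue, 3=red, 4=red, 5=green, 6=blue. Each edge has distinct colors on its endpoints.

3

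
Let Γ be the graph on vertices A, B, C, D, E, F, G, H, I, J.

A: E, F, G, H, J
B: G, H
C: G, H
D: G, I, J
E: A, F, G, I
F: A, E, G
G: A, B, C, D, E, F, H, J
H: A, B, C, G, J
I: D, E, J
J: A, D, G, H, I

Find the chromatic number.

4

A, G, H, J are mutually adjacent (a clique of size 4), so at least 4 colors are needed.
4 colors suffice: color 1 → {G, I}; color 2 → {D, E, H}; color 3 → {A, B, C}; color 4 → {F, J}. Each edge has distinct colors on its endpoints.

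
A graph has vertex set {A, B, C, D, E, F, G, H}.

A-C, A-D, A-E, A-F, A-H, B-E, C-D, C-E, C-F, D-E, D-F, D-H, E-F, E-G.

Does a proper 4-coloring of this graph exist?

A, C, D, E, F are pairwise adjacent (a clique of size 5), so at least 5 colors are needed.
So 4 colors are not enough.

No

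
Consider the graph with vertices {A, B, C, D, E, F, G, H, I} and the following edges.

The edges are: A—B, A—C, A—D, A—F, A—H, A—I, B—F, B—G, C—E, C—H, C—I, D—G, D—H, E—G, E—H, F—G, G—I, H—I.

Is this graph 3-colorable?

No

A, C, H, I are pairwise adjacent (a clique of size 4), so at least 4 colors are needed.
So 3 colors are not enough.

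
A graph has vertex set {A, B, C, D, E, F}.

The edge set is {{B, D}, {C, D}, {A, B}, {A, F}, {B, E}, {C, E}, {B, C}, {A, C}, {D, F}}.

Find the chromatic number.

3

A, B, C form a triangle, so at least 3 colors are needed.
A valid assignment using 3 colors: A=green, B=red, C=blue, D=green, E=green, F=red. Each edge has distinct colors on its endpoints.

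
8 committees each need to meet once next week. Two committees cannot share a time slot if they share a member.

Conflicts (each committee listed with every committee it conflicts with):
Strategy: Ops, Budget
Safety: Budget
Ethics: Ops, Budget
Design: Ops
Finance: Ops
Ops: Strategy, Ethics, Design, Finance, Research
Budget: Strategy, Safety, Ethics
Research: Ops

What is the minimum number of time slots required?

2

Ops and Research conflict, so at least 2 time slots are needed.
A valid assignment using 2 time slots: Strategy=2, Safety=2, Ethics=2, Design=2, Finance=2, Ops=1, Budget=1, Research=2. Each listed conflict is separated.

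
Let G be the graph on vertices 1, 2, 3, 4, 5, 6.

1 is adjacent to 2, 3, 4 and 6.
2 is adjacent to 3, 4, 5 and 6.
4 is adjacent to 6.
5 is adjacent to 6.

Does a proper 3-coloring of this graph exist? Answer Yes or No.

No

1, 2, 4, 6 form a clique, so at least 4 colors are needed.
So 3 colors are not enough.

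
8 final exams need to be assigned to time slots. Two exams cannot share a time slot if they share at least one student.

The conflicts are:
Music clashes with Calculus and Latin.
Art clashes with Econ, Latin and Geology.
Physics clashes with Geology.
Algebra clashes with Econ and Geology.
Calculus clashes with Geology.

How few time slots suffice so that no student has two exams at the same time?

The cycle Geology-Art-Latin-Music-Calculus-Geology has odd length 5, so it cannot be 2-colored; at least 3 time slots are needed.
Using 3 time slots: Music=2, Art=2, Physics=2, Algebra=2, Calculus=3, Econ=1, Latin=1, Geology=1. Each listed conflict is separated.

3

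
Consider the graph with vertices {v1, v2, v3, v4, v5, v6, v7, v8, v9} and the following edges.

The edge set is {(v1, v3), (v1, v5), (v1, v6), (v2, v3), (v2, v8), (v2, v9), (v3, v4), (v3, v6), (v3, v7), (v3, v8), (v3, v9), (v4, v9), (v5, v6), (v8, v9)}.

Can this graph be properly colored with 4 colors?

Yes

The chromatic number is 4. v2, v3, v8, v9 are pairwise adjacent (a clique of size 4), so at least 4 colors are needed.
A valid assignment using 4 colors: v1=3, v2=4, v3=1, v4=3, v5=1, v6=2, v7=2, v8=3, v9=2.
That is already a proper 4-coloring.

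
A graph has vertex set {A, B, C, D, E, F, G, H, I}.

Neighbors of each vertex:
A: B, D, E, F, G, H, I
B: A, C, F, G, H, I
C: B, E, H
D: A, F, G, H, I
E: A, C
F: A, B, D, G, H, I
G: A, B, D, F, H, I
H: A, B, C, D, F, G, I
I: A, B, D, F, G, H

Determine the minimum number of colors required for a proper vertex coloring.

A, B, F, G, H, I are mutually adjacent (a clique of size 6), so at least 6 colors are needed.
A valid assignment using 6 colors: A=2, B=6, C=2, D=6, E=1, F=4, G=3, H=1, I=5. No two adjacent vertices share a color.

6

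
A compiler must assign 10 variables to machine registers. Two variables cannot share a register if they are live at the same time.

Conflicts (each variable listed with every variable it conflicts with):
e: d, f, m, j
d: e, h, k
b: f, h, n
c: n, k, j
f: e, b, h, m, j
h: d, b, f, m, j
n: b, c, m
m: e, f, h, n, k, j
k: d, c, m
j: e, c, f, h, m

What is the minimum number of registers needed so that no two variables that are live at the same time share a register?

4

e, f, m, j pairwise conflict, so at least 4 registers are needed.
4 registers suffice: register 1 → {d, b, c, m}; register 2 → {f, n, k}; register 3 → {j}; register 4 → {e, h}. No two conflicting variables share a register.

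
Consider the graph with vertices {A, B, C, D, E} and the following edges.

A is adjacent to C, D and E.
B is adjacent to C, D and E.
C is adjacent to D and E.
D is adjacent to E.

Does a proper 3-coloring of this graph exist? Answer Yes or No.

No

B, C, D, E are pairwise adjacent (a clique of size 4), so at least 4 colors are needed.
So 3 colors are not enough.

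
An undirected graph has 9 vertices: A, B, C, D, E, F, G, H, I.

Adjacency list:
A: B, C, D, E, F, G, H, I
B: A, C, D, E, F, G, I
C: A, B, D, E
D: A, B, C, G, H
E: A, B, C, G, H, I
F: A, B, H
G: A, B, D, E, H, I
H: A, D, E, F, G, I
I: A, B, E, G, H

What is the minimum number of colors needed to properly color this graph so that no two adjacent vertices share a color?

5

A, E, G, H, I form a clique, so at least 5 colors are needed.
One proper 5-coloring: A=red, B=blue, C=green, D=yellow, E=yellow, F=green, G=green, H=blue, I=purple. No two adjacent vertices share a color.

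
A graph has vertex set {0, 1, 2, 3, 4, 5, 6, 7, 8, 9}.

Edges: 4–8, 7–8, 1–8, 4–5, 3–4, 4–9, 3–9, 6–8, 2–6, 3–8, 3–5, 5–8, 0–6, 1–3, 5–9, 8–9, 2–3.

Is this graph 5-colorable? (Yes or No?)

The chromatic number is 5. 3, 4, 5, 8, 9 are mutually adjacent (a clique of size 5), so at least 5 colors are needed.
A valid assignment using 5 colors: 0=red, 1=green, 2=red, 3=blue, 4=yellow, 5=purple, 6=blue, 7=blue, 8=red, 9=green.
That is already a proper 5-coloring.

Yes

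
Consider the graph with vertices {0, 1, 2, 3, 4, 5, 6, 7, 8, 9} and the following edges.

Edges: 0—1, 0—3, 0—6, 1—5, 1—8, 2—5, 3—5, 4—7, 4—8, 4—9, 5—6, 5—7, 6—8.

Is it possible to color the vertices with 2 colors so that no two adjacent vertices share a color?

The cycle 7-5-1-8-4-7 has odd length 5, so it cannot be 2-colored; at least 3 colors are needed.
So 2 colors are not enough.

No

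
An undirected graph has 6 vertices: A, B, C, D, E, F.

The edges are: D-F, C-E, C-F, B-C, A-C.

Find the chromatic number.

C and E are adjacent, so at least 2 colors are needed.
2 colors suffice: color red → {C, D}; color blue → {A, B, E, F}. Each edge has distinct colors on its endpoints.

2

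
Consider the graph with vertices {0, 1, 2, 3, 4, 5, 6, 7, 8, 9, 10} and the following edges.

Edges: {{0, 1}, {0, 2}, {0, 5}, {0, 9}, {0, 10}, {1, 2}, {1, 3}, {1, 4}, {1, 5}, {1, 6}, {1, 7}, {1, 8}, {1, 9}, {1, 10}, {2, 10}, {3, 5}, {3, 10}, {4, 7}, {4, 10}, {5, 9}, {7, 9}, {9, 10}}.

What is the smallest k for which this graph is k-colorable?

0, 1, 5, 9 are pairwise adjacent (a clique of size 4), so at least 4 colors are needed.
4 colors suffice: color red → {1}; color blue → {5, 6, 7, 8, 10}; color green → {2, 3, 4, 9}; color yellow → {0}. No two adjacent vertices share a color.

4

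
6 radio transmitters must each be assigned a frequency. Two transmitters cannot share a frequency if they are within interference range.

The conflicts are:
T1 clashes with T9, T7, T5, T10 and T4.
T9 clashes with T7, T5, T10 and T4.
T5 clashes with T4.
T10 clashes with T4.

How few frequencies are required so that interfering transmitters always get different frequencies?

T1, T9, T10, T4 are mutually in conflict, so at least 4 frequencies are needed.
A valid assignment using 4 frequencies: T1=1, T9=2, T7=3, T5=4, T10=4, T4=3. Each listed conflict is separated.

4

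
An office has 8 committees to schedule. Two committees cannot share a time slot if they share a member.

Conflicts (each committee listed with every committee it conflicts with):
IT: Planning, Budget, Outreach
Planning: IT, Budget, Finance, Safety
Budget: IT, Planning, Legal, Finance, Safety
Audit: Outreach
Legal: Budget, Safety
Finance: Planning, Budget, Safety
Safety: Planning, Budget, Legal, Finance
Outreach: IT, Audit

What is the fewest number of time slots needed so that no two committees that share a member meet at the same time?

4

Planning, Budget, Finance, Safety are mutually in conflict, so at least 4 time slots are needed.
Using 4 time slots: IT=2, Planning=3, Budget=1, Audit=2, Legal=3, Finance=4, Safety=2, Outreach=1. Each listed conflict is separated.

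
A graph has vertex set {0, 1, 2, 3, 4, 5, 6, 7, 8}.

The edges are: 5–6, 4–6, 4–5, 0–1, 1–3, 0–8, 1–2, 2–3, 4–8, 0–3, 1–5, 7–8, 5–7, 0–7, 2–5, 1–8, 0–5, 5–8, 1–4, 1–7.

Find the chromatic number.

5

0, 1, 5, 7, 8 are mutually adjacent (a clique of size 5), so at least 5 colors are needed.
5 colors suffice: color red → {1, 6}; color blue → {3, 5}; color green → {0, 2, 4}; color yellow → {8}; color purple → {7}. No two adjacent vertices share a color.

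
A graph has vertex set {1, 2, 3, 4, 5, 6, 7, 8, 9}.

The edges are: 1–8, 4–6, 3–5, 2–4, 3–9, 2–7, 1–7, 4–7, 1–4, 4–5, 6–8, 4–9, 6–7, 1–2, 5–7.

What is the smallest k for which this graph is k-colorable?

1, 2, 4, 7 are mutually adjacent (a clique of size 4), so at least 4 colors are needed.
4 colors suffice: color red → {3, 4, 8}; color blue → {7, 9}; color green → {1, 5, 6}; color yellow → {2}. Every edge joins two different colors.

4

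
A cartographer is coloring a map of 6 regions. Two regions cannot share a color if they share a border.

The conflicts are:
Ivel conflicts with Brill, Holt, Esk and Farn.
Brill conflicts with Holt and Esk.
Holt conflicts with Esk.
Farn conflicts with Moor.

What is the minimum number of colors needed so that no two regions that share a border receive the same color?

Ivel, Brill, Holt, Esk pairwise conflict, so at least 4 colors are needed.
4 colors suffice: color 1 → {Ivel, Moor}; color 2 → {Esk, Farn}; color 3 → {Brill}; color 4 → {Holt}. No two conflicting regions share a color.

4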